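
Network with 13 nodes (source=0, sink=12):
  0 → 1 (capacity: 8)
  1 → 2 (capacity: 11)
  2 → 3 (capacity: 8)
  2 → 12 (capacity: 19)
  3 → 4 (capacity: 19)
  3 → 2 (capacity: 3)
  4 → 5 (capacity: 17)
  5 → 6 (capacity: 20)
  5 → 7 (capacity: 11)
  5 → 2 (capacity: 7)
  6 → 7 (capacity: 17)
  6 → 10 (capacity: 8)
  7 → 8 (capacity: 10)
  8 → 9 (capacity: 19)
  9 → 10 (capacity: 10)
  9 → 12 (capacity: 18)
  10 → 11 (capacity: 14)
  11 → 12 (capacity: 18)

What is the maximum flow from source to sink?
Maximum flow = 8

Max flow: 8

Flow assignment:
  0 → 1: 8/8
  1 → 2: 8/11
  2 → 12: 8/19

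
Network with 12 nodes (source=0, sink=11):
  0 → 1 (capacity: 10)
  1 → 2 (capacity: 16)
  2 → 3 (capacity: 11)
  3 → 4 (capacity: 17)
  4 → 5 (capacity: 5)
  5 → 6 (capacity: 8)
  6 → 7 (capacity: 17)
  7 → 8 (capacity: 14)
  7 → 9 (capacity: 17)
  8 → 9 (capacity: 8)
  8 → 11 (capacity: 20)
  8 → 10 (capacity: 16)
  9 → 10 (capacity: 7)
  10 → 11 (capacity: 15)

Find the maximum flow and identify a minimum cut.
Max flow = 5, Min cut edges: (4,5)

Maximum flow: 5
Minimum cut: (4,5)
Partition: S = [0, 1, 2, 3, 4], T = [5, 6, 7, 8, 9, 10, 11]

Max-flow min-cut theorem verified: both equal 5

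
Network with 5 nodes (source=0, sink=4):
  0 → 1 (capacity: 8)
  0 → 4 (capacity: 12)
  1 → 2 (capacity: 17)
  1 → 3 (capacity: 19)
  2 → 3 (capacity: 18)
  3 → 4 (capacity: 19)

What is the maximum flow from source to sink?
Maximum flow = 20

Max flow: 20

Flow assignment:
  0 → 1: 8/8
  0 → 4: 12/12
  1 → 3: 8/19
  3 → 4: 8/19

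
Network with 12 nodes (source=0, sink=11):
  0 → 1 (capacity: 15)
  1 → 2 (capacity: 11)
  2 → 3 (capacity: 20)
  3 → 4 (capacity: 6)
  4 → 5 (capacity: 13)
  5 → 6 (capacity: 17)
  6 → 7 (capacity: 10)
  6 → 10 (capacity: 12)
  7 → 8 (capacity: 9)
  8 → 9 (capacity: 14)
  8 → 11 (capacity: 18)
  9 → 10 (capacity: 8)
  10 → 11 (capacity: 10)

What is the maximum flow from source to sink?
Maximum flow = 6

Max flow: 6

Flow assignment:
  0 → 1: 6/15
  1 → 2: 6/11
  2 → 3: 6/20
  3 → 4: 6/6
  4 → 5: 6/13
  5 → 6: 6/17
  6 → 10: 6/12
  10 → 11: 6/10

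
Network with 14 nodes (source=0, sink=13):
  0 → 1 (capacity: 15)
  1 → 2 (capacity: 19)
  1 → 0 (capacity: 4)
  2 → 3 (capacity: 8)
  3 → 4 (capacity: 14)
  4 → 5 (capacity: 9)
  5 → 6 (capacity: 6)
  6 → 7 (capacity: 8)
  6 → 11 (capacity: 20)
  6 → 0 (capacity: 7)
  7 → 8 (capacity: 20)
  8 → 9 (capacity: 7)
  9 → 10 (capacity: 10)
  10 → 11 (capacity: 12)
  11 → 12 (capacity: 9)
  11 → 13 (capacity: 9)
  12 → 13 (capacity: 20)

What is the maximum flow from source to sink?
Maximum flow = 6

Max flow: 6

Flow assignment:
  0 → 1: 6/15
  1 → 2: 6/19
  2 → 3: 6/8
  3 → 4: 6/14
  4 → 5: 6/9
  5 → 6: 6/6
  6 → 11: 6/20
  11 → 13: 6/9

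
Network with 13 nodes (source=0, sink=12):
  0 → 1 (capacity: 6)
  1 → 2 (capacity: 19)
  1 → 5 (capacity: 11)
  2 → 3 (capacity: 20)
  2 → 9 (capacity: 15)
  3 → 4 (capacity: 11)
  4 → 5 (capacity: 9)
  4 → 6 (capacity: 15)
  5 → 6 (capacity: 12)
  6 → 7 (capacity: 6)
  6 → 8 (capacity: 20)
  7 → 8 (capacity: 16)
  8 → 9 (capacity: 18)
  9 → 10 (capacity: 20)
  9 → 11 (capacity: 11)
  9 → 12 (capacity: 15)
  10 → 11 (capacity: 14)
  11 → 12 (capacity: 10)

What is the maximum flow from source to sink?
Maximum flow = 6

Max flow: 6

Flow assignment:
  0 → 1: 6/6
  1 → 2: 6/19
  2 → 9: 6/15
  9 → 12: 6/15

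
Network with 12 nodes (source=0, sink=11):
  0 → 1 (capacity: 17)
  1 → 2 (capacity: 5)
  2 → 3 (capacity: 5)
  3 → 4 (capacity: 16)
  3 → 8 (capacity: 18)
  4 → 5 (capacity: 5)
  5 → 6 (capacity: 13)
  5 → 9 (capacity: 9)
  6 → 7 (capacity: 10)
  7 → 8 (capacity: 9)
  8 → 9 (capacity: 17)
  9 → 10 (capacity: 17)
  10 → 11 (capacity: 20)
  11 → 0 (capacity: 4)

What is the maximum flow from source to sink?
Maximum flow = 5

Max flow: 5

Flow assignment:
  0 → 1: 5/17
  1 → 2: 5/5
  2 → 3: 5/5
  3 → 8: 5/18
  8 → 9: 5/17
  9 → 10: 5/17
  10 → 11: 5/20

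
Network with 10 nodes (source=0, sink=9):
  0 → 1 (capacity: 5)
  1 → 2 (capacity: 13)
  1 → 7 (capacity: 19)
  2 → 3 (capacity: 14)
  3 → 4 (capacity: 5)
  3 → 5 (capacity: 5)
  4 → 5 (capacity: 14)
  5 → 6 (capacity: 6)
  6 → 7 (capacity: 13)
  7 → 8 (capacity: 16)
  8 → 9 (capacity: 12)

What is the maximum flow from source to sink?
Maximum flow = 5

Max flow: 5

Flow assignment:
  0 → 1: 5/5
  1 → 7: 5/19
  7 → 8: 5/16
  8 → 9: 5/12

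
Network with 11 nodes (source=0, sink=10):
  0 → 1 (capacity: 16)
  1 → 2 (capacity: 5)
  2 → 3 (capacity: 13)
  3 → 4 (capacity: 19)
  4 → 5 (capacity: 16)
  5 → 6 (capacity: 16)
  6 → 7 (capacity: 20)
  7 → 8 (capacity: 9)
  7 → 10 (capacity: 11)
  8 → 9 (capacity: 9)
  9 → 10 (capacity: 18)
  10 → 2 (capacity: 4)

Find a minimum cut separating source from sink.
Min cut value = 5, edges: (1,2)

Min cut value: 5
Partition: S = [0, 1], T = [2, 3, 4, 5, 6, 7, 8, 9, 10]
Cut edges: (1,2)

By max-flow min-cut theorem, max flow = min cut = 5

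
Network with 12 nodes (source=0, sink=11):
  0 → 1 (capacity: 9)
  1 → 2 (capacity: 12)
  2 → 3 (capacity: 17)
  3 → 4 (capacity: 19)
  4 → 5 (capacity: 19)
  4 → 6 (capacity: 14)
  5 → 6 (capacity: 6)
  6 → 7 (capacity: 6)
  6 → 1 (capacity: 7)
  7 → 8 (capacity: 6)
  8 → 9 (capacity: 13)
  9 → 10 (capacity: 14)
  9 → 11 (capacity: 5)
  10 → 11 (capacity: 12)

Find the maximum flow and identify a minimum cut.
Max flow = 6, Min cut edges: (7,8)

Maximum flow: 6
Minimum cut: (7,8)
Partition: S = [0, 1, 2, 3, 4, 5, 6, 7], T = [8, 9, 10, 11]

Max-flow min-cut theorem verified: both equal 6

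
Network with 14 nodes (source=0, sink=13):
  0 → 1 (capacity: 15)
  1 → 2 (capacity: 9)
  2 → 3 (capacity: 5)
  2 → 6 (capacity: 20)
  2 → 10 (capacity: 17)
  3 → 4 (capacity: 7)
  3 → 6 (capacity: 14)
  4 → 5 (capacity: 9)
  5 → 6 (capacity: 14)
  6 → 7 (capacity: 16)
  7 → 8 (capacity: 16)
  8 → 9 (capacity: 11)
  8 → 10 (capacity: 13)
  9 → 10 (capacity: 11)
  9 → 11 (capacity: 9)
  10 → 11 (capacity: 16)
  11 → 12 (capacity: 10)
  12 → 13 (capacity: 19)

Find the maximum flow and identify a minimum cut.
Max flow = 9, Min cut edges: (1,2)

Maximum flow: 9
Minimum cut: (1,2)
Partition: S = [0, 1], T = [2, 3, 4, 5, 6, 7, 8, 9, 10, 11, 12, 13]

Max-flow min-cut theorem verified: both equal 9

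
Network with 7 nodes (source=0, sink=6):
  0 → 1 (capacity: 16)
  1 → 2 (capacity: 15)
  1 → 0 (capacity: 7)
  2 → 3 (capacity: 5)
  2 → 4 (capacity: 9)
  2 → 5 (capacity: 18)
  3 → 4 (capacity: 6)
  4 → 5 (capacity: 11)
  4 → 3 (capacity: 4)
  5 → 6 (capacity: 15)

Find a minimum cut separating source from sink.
Min cut value = 15, edges: (5,6)

Min cut value: 15
Partition: S = [0, 1, 2, 3, 4, 5], T = [6]
Cut edges: (5,6)

By max-flow min-cut theorem, max flow = min cut = 15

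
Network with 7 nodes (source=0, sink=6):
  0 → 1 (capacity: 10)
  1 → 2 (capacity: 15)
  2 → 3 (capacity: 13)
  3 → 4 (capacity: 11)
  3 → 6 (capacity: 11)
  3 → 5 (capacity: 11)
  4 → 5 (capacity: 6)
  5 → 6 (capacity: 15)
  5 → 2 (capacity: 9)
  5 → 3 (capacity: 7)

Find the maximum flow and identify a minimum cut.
Max flow = 10, Min cut edges: (0,1)

Maximum flow: 10
Minimum cut: (0,1)
Partition: S = [0], T = [1, 2, 3, 4, 5, 6]

Max-flow min-cut theorem verified: both equal 10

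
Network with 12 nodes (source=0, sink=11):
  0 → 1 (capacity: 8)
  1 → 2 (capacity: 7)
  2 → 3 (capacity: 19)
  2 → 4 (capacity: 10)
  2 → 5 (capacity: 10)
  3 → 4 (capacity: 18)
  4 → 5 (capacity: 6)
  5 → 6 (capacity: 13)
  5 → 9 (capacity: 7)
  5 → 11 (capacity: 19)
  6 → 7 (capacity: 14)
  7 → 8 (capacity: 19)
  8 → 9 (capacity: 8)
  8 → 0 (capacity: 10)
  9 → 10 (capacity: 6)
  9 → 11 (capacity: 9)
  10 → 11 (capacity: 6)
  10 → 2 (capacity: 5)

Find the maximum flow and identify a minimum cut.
Max flow = 7, Min cut edges: (1,2)

Maximum flow: 7
Minimum cut: (1,2)
Partition: S = [0, 1], T = [2, 3, 4, 5, 6, 7, 8, 9, 10, 11]

Max-flow min-cut theorem verified: both equal 7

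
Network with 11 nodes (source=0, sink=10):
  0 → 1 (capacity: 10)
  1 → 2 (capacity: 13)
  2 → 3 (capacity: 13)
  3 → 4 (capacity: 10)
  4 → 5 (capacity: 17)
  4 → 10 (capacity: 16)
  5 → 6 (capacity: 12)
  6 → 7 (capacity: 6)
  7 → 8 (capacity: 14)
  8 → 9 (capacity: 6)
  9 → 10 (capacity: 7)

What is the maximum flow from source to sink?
Maximum flow = 10

Max flow: 10

Flow assignment:
  0 → 1: 10/10
  1 → 2: 10/13
  2 → 3: 10/13
  3 → 4: 10/10
  4 → 10: 10/16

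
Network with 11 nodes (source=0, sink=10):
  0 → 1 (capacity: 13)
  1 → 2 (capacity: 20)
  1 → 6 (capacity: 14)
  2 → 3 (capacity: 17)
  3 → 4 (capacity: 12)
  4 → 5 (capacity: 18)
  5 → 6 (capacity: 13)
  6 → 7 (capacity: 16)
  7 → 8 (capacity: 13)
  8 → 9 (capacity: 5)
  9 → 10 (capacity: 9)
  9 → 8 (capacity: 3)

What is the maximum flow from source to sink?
Maximum flow = 5

Max flow: 5

Flow assignment:
  0 → 1: 5/13
  1 → 6: 5/14
  6 → 7: 5/16
  7 → 8: 5/13
  8 → 9: 5/5
  9 → 10: 5/9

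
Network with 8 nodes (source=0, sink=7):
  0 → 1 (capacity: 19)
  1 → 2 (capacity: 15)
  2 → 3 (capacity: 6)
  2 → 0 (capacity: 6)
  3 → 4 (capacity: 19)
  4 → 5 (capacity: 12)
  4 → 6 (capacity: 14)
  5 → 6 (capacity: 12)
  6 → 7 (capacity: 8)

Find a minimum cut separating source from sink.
Min cut value = 6, edges: (2,3)

Min cut value: 6
Partition: S = [0, 1, 2], T = [3, 4, 5, 6, 7]
Cut edges: (2,3)

By max-flow min-cut theorem, max flow = min cut = 6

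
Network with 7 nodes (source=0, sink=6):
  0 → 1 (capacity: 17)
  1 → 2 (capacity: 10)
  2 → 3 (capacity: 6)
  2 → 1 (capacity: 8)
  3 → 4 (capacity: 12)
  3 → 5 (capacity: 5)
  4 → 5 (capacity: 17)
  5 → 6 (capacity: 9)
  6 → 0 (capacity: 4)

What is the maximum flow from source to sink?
Maximum flow = 6

Max flow: 6

Flow assignment:
  0 → 1: 6/17
  1 → 2: 6/10
  2 → 3: 6/6
  3 → 4: 1/12
  3 → 5: 5/5
  4 → 5: 1/17
  5 → 6: 6/9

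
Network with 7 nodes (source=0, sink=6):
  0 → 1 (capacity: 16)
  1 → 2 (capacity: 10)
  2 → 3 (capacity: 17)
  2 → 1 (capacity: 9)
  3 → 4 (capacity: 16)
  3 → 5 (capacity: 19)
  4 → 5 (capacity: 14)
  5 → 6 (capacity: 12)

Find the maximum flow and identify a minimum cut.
Max flow = 10, Min cut edges: (1,2)

Maximum flow: 10
Minimum cut: (1,2)
Partition: S = [0, 1], T = [2, 3, 4, 5, 6]

Max-flow min-cut theorem verified: both equal 10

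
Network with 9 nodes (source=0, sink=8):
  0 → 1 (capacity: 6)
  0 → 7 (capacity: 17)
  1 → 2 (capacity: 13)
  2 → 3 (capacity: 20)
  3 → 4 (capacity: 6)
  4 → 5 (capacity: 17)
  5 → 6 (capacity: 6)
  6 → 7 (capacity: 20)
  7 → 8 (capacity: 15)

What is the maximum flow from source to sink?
Maximum flow = 15

Max flow: 15

Flow assignment:
  0 → 1: 6/6
  0 → 7: 9/17
  1 → 2: 6/13
  2 → 3: 6/20
  3 → 4: 6/6
  4 → 5: 6/17
  5 → 6: 6/6
  6 → 7: 6/20
  7 → 8: 15/15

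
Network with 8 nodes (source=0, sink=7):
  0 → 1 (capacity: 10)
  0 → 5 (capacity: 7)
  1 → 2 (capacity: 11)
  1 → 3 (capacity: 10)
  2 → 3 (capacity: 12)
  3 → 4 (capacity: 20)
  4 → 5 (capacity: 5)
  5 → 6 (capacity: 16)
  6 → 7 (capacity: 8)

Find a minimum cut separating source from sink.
Min cut value = 8, edges: (6,7)

Min cut value: 8
Partition: S = [0, 1, 2, 3, 4, 5, 6], T = [7]
Cut edges: (6,7)

By max-flow min-cut theorem, max flow = min cut = 8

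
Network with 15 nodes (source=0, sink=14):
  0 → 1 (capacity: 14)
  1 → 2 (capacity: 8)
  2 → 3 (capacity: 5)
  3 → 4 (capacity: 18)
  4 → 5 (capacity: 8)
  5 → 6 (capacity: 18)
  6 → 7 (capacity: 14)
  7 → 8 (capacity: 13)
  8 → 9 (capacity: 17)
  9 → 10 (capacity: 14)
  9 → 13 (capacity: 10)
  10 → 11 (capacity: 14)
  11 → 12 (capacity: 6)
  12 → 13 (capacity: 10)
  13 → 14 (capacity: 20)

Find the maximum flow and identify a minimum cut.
Max flow = 5, Min cut edges: (2,3)

Maximum flow: 5
Minimum cut: (2,3)
Partition: S = [0, 1, 2], T = [3, 4, 5, 6, 7, 8, 9, 10, 11, 12, 13, 14]

Max-flow min-cut theorem verified: both equal 5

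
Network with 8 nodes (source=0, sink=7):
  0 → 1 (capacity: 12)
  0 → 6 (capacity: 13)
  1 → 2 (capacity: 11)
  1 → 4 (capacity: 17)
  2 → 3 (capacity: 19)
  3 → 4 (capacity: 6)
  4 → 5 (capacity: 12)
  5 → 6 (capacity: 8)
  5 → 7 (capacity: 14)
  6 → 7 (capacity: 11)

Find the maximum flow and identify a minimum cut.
Max flow = 23, Min cut edges: (4,5), (6,7)

Maximum flow: 23
Minimum cut: (4,5), (6,7)
Partition: S = [0, 1, 2, 3, 4, 6], T = [5, 7]

Max-flow min-cut theorem verified: both equal 23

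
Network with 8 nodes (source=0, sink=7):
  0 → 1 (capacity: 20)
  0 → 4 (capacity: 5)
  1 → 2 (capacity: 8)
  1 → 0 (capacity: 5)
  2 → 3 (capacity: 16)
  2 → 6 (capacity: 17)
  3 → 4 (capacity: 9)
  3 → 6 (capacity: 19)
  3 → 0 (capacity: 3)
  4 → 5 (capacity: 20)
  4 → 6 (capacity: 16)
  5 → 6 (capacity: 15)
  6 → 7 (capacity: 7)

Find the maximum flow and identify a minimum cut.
Max flow = 7, Min cut edges: (6,7)

Maximum flow: 7
Minimum cut: (6,7)
Partition: S = [0, 1, 2, 3, 4, 5, 6], T = [7]

Max-flow min-cut theorem verified: both equal 7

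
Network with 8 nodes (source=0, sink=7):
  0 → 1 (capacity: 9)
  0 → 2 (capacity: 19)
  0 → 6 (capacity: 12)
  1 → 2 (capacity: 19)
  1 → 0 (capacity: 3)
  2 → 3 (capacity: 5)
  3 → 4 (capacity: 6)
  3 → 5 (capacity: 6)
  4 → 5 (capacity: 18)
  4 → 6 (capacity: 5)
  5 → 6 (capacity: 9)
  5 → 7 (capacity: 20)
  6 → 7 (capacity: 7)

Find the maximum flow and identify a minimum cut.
Max flow = 12, Min cut edges: (2,3), (6,7)

Maximum flow: 12
Minimum cut: (2,3), (6,7)
Partition: S = [0, 1, 2, 6], T = [3, 4, 5, 7]

Max-flow min-cut theorem verified: both equal 12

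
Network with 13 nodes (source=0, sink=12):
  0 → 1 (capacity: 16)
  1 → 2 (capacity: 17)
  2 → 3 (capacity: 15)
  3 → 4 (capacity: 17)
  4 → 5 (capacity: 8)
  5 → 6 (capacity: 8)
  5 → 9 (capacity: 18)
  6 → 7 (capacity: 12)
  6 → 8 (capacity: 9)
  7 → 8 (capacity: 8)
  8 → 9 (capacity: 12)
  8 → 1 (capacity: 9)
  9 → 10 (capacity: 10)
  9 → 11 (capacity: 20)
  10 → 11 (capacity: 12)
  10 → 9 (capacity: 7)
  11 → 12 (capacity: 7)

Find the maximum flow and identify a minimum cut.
Max flow = 7, Min cut edges: (11,12)

Maximum flow: 7
Minimum cut: (11,12)
Partition: S = [0, 1, 2, 3, 4, 5, 6, 7, 8, 9, 10, 11], T = [12]

Max-flow min-cut theorem verified: both equal 7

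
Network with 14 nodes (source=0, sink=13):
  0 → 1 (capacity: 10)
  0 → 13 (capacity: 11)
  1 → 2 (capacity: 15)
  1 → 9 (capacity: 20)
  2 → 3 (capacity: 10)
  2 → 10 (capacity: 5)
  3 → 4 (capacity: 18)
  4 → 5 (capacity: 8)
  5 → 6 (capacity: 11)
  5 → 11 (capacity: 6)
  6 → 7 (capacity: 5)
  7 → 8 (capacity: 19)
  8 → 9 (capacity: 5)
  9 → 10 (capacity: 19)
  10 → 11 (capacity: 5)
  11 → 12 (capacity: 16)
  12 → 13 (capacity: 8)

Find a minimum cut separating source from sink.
Min cut value = 19, edges: (0,13), (12,13)

Min cut value: 19
Partition: S = [0, 1, 2, 3, 4, 5, 6, 7, 8, 9, 10, 11, 12], T = [13]
Cut edges: (0,13), (12,13)

By max-flow min-cut theorem, max flow = min cut = 19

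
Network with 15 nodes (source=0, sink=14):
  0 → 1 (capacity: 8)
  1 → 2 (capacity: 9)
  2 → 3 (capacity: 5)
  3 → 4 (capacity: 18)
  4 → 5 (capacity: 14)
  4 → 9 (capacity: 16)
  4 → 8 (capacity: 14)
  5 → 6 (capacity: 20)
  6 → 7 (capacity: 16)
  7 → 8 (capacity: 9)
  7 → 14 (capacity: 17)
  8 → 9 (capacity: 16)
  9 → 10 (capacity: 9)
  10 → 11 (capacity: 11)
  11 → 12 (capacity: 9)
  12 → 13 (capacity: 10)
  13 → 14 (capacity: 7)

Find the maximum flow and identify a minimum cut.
Max flow = 5, Min cut edges: (2,3)

Maximum flow: 5
Minimum cut: (2,3)
Partition: S = [0, 1, 2], T = [3, 4, 5, 6, 7, 8, 9, 10, 11, 12, 13, 14]

Max-flow min-cut theorem verified: both equal 5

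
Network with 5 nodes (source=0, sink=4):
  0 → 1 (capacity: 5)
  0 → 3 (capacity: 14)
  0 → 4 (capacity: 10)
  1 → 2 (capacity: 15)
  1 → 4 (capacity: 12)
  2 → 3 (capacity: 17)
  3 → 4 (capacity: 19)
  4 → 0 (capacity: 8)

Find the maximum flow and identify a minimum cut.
Max flow = 29, Min cut edges: (0,1), (0,3), (0,4)

Maximum flow: 29
Minimum cut: (0,1), (0,3), (0,4)
Partition: S = [0], T = [1, 2, 3, 4]

Max-flow min-cut theorem verified: both equal 29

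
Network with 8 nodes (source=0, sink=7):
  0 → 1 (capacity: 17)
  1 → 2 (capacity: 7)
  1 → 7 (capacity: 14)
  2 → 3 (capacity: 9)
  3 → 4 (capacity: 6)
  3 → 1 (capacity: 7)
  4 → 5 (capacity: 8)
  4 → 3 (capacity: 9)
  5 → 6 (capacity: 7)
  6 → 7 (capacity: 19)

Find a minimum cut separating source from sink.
Min cut value = 17, edges: (0,1)

Min cut value: 17
Partition: S = [0], T = [1, 2, 3, 4, 5, 6, 7]
Cut edges: (0,1)

By max-flow min-cut theorem, max flow = min cut = 17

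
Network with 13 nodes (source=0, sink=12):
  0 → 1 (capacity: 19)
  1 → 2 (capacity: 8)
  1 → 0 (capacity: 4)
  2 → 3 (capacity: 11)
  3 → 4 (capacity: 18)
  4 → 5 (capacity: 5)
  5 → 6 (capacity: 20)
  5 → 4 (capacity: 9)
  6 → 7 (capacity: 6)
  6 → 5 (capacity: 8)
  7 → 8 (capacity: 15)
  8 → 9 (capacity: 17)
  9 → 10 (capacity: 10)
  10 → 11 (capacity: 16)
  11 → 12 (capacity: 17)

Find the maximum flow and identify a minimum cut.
Max flow = 5, Min cut edges: (4,5)

Maximum flow: 5
Minimum cut: (4,5)
Partition: S = [0, 1, 2, 3, 4], T = [5, 6, 7, 8, 9, 10, 11, 12]

Max-flow min-cut theorem verified: both equal 5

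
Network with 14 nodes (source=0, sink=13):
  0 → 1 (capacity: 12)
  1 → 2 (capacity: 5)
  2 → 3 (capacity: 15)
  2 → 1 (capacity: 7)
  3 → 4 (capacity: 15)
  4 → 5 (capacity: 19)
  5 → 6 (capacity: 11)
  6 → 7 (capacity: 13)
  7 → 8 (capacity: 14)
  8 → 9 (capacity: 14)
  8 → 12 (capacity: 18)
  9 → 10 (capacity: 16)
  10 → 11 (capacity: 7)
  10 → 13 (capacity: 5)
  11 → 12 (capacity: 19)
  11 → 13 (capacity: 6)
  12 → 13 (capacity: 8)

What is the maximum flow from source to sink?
Maximum flow = 5

Max flow: 5

Flow assignment:
  0 → 1: 5/12
  1 → 2: 5/5
  2 → 3: 5/15
  3 → 4: 5/15
  4 → 5: 5/19
  5 → 6: 5/11
  6 → 7: 5/13
  7 → 8: 5/14
  8 → 12: 5/18
  12 → 13: 5/8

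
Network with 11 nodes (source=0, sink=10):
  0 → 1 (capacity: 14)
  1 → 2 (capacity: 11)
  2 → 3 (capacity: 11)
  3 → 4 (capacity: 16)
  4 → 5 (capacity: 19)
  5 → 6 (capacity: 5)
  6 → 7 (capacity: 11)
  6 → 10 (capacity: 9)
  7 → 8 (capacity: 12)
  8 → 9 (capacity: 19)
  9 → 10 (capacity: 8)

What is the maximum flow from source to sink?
Maximum flow = 5

Max flow: 5

Flow assignment:
  0 → 1: 5/14
  1 → 2: 5/11
  2 → 3: 5/11
  3 → 4: 5/16
  4 → 5: 5/19
  5 → 6: 5/5
  6 → 10: 5/9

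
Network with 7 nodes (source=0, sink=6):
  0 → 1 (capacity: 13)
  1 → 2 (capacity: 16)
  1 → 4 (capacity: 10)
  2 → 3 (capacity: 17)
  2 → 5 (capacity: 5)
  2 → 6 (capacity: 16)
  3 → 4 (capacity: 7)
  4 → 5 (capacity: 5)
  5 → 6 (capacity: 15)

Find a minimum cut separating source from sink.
Min cut value = 13, edges: (0,1)

Min cut value: 13
Partition: S = [0], T = [1, 2, 3, 4, 5, 6]
Cut edges: (0,1)

By max-flow min-cut theorem, max flow = min cut = 13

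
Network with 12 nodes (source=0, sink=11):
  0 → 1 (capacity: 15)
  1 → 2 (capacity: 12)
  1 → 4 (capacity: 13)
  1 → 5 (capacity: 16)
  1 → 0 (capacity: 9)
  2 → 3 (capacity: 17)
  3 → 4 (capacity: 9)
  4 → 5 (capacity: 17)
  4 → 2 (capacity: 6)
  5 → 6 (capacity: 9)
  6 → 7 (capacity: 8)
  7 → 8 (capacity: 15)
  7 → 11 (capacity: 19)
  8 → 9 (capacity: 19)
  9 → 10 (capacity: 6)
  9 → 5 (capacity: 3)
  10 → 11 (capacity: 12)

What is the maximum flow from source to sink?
Maximum flow = 8

Max flow: 8

Flow assignment:
  0 → 1: 8/15
  1 → 5: 8/16
  5 → 6: 8/9
  6 → 7: 8/8
  7 → 11: 8/19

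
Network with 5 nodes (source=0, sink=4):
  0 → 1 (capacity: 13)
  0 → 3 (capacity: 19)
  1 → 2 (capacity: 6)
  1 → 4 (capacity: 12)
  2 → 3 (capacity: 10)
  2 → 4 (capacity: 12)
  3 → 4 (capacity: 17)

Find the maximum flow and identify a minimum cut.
Max flow = 30, Min cut edges: (0,1), (3,4)

Maximum flow: 30
Minimum cut: (0,1), (3,4)
Partition: S = [0, 3], T = [1, 2, 4]

Max-flow min-cut theorem verified: both equal 30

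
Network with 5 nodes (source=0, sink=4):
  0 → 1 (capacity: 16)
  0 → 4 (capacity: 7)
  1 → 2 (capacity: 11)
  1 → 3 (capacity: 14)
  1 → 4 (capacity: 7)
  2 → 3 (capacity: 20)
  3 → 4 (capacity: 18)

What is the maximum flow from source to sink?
Maximum flow = 23

Max flow: 23

Flow assignment:
  0 → 1: 16/16
  0 → 4: 7/7
  1 → 3: 9/14
  1 → 4: 7/7
  3 → 4: 9/18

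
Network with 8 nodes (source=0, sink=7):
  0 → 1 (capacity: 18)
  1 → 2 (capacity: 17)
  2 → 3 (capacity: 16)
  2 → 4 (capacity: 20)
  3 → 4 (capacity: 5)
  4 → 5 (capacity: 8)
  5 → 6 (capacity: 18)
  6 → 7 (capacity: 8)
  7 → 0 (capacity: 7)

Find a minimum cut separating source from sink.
Min cut value = 8, edges: (6,7)

Min cut value: 8
Partition: S = [0, 1, 2, 3, 4, 5, 6], T = [7]
Cut edges: (6,7)

By max-flow min-cut theorem, max flow = min cut = 8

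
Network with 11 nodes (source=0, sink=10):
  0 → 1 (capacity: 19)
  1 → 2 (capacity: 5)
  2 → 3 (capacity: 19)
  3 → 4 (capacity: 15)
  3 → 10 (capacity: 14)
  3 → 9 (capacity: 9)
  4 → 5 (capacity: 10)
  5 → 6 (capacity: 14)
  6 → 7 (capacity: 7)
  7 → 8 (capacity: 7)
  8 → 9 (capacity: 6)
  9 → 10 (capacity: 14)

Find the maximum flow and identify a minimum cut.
Max flow = 5, Min cut edges: (1,2)

Maximum flow: 5
Minimum cut: (1,2)
Partition: S = [0, 1], T = [2, 3, 4, 5, 6, 7, 8, 9, 10]

Max-flow min-cut theorem verified: both equal 5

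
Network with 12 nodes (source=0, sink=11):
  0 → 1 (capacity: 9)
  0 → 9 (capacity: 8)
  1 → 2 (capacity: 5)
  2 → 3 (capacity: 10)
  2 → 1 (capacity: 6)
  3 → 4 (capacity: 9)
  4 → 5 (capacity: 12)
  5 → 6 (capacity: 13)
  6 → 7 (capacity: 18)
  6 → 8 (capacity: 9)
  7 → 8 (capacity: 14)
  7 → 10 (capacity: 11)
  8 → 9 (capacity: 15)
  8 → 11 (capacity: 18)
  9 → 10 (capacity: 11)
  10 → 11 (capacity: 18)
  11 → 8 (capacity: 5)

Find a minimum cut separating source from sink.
Min cut value = 13, edges: (0,9), (1,2)

Min cut value: 13
Partition: S = [0, 1], T = [2, 3, 4, 5, 6, 7, 8, 9, 10, 11]
Cut edges: (0,9), (1,2)

By max-flow min-cut theorem, max flow = min cut = 13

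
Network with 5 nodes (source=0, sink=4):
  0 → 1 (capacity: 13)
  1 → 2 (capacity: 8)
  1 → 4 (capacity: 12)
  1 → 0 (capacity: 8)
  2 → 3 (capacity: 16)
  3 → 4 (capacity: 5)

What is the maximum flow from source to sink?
Maximum flow = 13

Max flow: 13

Flow assignment:
  0 → 1: 13/13
  1 → 2: 1/8
  1 → 4: 12/12
  2 → 3: 1/16
  3 → 4: 1/5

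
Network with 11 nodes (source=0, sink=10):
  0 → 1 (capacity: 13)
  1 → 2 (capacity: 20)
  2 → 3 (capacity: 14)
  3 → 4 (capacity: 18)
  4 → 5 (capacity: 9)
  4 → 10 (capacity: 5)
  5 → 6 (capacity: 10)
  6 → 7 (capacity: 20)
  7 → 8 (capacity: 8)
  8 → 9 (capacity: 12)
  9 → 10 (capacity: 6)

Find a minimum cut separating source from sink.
Min cut value = 11, edges: (4,10), (9,10)

Min cut value: 11
Partition: S = [0, 1, 2, 3, 4, 5, 6, 7, 8, 9], T = [10]
Cut edges: (4,10), (9,10)

By max-flow min-cut theorem, max flow = min cut = 11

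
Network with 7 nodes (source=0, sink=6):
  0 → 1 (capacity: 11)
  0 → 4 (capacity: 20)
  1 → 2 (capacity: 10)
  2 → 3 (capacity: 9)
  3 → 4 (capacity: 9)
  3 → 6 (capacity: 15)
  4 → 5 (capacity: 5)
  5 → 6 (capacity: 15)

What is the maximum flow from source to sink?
Maximum flow = 14

Max flow: 14

Flow assignment:
  0 → 1: 9/11
  0 → 4: 5/20
  1 → 2: 9/10
  2 → 3: 9/9
  3 → 6: 9/15
  4 → 5: 5/5
  5 → 6: 5/15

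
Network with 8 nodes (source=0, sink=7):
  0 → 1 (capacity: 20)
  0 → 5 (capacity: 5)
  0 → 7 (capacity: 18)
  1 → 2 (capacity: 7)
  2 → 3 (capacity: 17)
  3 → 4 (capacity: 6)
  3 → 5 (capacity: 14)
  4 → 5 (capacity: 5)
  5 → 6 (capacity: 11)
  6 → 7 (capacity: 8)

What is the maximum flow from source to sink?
Maximum flow = 26

Max flow: 26

Flow assignment:
  0 → 1: 7/20
  0 → 5: 1/5
  0 → 7: 18/18
  1 → 2: 7/7
  2 → 3: 7/17
  3 → 5: 7/14
  5 → 6: 8/11
  6 → 7: 8/8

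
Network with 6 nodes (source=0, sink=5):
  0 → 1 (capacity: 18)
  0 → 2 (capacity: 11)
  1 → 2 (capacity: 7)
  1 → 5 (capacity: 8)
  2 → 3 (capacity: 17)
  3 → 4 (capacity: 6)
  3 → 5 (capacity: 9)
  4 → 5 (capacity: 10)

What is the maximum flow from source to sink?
Maximum flow = 23

Max flow: 23

Flow assignment:
  0 → 1: 15/18
  0 → 2: 8/11
  1 → 2: 7/7
  1 → 5: 8/8
  2 → 3: 15/17
  3 → 4: 6/6
  3 → 5: 9/9
  4 → 5: 6/10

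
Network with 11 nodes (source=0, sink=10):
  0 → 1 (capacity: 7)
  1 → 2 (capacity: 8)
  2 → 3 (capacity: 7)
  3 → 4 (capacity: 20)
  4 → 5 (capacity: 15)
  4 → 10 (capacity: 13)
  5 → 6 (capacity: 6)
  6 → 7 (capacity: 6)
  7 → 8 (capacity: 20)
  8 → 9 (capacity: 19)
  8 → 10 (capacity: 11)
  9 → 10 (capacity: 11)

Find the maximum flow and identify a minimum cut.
Max flow = 7, Min cut edges: (2,3)

Maximum flow: 7
Minimum cut: (2,3)
Partition: S = [0, 1, 2], T = [3, 4, 5, 6, 7, 8, 9, 10]

Max-flow min-cut theorem verified: both equal 7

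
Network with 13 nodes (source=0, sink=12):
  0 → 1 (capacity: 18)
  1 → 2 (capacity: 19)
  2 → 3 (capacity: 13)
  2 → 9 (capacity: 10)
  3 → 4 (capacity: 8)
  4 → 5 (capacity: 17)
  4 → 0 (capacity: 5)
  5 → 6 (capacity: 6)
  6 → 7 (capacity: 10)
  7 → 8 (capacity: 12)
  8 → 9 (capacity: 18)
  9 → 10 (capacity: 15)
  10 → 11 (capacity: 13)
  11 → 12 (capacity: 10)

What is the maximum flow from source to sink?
Maximum flow = 10

Max flow: 10

Flow assignment:
  0 → 1: 12/18
  1 → 2: 12/19
  2 → 3: 8/13
  2 → 9: 4/10
  3 → 4: 8/8
  4 → 5: 6/17
  4 → 0: 2/5
  5 → 6: 6/6
  6 → 7: 6/10
  7 → 8: 6/12
  8 → 9: 6/18
  9 → 10: 10/15
  10 → 11: 10/13
  11 → 12: 10/10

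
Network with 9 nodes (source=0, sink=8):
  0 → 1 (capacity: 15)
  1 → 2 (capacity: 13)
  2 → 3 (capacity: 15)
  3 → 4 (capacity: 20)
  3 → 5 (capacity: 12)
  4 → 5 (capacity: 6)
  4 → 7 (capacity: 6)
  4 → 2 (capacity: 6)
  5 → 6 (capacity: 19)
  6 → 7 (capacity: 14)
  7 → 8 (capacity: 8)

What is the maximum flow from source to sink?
Maximum flow = 8

Max flow: 8

Flow assignment:
  0 → 1: 8/15
  1 → 2: 8/13
  2 → 3: 13/15
  3 → 4: 6/20
  3 → 5: 7/12
  4 → 7: 1/6
  4 → 2: 5/6
  5 → 6: 7/19
  6 → 7: 7/14
  7 → 8: 8/8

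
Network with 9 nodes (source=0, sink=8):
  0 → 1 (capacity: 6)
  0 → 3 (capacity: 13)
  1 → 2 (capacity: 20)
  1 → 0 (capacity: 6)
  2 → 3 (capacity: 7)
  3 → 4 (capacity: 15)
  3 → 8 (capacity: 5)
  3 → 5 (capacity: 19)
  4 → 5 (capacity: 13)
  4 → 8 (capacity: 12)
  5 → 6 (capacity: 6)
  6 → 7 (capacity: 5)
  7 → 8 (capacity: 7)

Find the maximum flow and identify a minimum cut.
Max flow = 19, Min cut edges: (0,1), (0,3)

Maximum flow: 19
Minimum cut: (0,1), (0,3)
Partition: S = [0], T = [1, 2, 3, 4, 5, 6, 7, 8]

Max-flow min-cut theorem verified: both equal 19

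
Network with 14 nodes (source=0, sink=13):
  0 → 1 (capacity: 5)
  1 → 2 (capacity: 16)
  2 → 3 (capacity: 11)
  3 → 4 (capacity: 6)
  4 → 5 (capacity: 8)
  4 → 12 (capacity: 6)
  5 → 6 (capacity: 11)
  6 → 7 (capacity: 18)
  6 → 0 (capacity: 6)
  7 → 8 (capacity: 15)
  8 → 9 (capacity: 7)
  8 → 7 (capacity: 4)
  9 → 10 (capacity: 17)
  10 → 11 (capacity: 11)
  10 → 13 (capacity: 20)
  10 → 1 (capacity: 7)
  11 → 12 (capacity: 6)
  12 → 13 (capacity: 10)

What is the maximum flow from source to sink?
Maximum flow = 5

Max flow: 5

Flow assignment:
  0 → 1: 5/5
  1 → 2: 5/16
  2 → 3: 5/11
  3 → 4: 5/6
  4 → 12: 5/6
  12 → 13: 5/10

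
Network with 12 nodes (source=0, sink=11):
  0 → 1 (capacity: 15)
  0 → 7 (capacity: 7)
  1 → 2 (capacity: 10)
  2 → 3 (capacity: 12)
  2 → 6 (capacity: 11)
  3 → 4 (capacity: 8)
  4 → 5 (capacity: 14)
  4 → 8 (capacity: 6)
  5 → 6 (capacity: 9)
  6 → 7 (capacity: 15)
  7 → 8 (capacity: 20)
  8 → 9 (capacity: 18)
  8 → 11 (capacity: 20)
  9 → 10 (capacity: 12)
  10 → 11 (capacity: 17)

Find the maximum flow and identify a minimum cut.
Max flow = 17, Min cut edges: (0,7), (1,2)

Maximum flow: 17
Minimum cut: (0,7), (1,2)
Partition: S = [0, 1], T = [2, 3, 4, 5, 6, 7, 8, 9, 10, 11]

Max-flow min-cut theorem verified: both equal 17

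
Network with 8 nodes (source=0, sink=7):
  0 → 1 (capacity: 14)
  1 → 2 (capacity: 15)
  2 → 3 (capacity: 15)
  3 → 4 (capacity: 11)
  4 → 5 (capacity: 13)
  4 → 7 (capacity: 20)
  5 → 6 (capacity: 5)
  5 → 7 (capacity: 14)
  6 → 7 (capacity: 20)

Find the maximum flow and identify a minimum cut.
Max flow = 11, Min cut edges: (3,4)

Maximum flow: 11
Minimum cut: (3,4)
Partition: S = [0, 1, 2, 3], T = [4, 5, 6, 7]

Max-flow min-cut theorem verified: both equal 11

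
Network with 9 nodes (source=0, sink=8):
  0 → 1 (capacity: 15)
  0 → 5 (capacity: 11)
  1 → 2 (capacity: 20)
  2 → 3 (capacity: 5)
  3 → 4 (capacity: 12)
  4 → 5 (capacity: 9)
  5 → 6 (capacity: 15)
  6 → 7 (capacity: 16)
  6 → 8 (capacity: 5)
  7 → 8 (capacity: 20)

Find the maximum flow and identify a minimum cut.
Max flow = 15, Min cut edges: (5,6)

Maximum flow: 15
Minimum cut: (5,6)
Partition: S = [0, 1, 2, 3, 4, 5], T = [6, 7, 8]

Max-flow min-cut theorem verified: both equal 15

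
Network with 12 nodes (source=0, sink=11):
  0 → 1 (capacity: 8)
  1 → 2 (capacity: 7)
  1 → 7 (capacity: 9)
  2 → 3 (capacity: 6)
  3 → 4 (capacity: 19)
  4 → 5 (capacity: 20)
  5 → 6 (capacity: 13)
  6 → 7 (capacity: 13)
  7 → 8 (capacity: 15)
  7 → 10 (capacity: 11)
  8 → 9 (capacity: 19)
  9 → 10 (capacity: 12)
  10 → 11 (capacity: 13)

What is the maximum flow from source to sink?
Maximum flow = 8

Max flow: 8

Flow assignment:
  0 → 1: 8/8
  1 → 7: 8/9
  7 → 10: 8/11
  10 → 11: 8/13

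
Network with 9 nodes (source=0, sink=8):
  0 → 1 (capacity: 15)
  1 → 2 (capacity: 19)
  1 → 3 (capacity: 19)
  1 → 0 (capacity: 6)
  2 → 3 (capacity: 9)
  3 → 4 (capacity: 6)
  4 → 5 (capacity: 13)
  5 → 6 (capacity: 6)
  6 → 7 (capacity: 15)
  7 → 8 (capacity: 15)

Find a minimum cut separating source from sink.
Min cut value = 6, edges: (5,6)

Min cut value: 6
Partition: S = [0, 1, 2, 3, 4, 5], T = [6, 7, 8]
Cut edges: (5,6)

By max-flow min-cut theorem, max flow = min cut = 6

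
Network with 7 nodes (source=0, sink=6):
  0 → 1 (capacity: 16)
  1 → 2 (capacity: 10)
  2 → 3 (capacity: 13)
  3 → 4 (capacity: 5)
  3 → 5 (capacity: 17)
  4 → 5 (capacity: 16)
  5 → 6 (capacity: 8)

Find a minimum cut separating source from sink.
Min cut value = 8, edges: (5,6)

Min cut value: 8
Partition: S = [0, 1, 2, 3, 4, 5], T = [6]
Cut edges: (5,6)

By max-flow min-cut theorem, max flow = min cut = 8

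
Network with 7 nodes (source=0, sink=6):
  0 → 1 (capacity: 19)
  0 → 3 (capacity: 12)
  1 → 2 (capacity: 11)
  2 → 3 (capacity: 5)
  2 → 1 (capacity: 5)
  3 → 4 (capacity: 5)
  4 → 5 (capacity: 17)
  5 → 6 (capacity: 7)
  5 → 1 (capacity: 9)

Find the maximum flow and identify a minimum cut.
Max flow = 5, Min cut edges: (3,4)

Maximum flow: 5
Minimum cut: (3,4)
Partition: S = [0, 1, 2, 3], T = [4, 5, 6]

Max-flow min-cut theorem verified: both equal 5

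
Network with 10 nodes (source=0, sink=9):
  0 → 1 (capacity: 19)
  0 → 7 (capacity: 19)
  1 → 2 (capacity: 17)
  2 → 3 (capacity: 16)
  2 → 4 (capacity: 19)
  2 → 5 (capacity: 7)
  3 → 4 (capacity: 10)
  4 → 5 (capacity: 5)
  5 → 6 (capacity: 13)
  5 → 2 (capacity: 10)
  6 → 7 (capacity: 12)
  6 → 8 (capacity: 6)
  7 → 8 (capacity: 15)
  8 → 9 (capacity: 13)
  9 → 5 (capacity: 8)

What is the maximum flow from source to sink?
Maximum flow = 13

Max flow: 13

Flow assignment:
  0 → 1: 12/19
  0 → 7: 1/19
  1 → 2: 12/17
  2 → 4: 5/19
  2 → 5: 7/7
  4 → 5: 5/5
  5 → 6: 12/13
  6 → 7: 6/12
  6 → 8: 6/6
  7 → 8: 7/15
  8 → 9: 13/13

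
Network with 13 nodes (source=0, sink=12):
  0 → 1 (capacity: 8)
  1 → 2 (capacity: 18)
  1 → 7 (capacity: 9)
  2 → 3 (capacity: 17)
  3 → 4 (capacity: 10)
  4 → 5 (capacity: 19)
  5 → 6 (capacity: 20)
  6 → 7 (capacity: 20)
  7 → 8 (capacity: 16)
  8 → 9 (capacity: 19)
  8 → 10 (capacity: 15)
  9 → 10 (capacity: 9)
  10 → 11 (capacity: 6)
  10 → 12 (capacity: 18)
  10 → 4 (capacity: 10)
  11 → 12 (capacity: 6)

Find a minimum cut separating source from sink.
Min cut value = 8, edges: (0,1)

Min cut value: 8
Partition: S = [0], T = [1, 2, 3, 4, 5, 6, 7, 8, 9, 10, 11, 12]
Cut edges: (0,1)

By max-flow min-cut theorem, max flow = min cut = 8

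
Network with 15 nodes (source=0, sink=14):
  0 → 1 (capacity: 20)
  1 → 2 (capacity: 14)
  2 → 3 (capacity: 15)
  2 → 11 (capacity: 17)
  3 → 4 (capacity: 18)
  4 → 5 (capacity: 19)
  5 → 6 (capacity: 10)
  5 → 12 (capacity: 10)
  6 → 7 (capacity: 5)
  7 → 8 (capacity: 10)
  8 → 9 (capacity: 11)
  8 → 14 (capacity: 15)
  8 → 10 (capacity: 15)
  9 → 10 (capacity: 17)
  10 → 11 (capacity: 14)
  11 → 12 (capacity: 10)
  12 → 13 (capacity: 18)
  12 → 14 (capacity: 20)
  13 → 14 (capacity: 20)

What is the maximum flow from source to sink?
Maximum flow = 14

Max flow: 14

Flow assignment:
  0 → 1: 14/20
  1 → 2: 14/14
  2 → 3: 4/15
  2 → 11: 10/17
  3 → 4: 4/18
  4 → 5: 4/19
  5 → 12: 4/10
  11 → 12: 10/10
  12 → 14: 14/20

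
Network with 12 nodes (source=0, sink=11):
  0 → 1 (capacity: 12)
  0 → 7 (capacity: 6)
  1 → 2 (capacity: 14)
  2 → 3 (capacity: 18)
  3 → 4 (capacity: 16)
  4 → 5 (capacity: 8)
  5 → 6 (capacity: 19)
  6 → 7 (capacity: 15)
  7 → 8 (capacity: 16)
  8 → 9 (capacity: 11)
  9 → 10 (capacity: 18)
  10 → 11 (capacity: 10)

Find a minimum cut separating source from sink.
Min cut value = 10, edges: (10,11)

Min cut value: 10
Partition: S = [0, 1, 2, 3, 4, 5, 6, 7, 8, 9, 10], T = [11]
Cut edges: (10,11)

By max-flow min-cut theorem, max flow = min cut = 10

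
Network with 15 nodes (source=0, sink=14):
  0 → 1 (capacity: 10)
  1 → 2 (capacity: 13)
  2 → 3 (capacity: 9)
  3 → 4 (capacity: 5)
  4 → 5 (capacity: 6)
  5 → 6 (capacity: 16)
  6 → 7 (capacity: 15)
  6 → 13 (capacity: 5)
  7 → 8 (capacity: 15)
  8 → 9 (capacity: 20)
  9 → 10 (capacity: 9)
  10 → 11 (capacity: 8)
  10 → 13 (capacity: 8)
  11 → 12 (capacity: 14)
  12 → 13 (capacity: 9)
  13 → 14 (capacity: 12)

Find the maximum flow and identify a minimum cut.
Max flow = 5, Min cut edges: (3,4)

Maximum flow: 5
Minimum cut: (3,4)
Partition: S = [0, 1, 2, 3], T = [4, 5, 6, 7, 8, 9, 10, 11, 12, 13, 14]

Max-flow min-cut theorem verified: both equal 5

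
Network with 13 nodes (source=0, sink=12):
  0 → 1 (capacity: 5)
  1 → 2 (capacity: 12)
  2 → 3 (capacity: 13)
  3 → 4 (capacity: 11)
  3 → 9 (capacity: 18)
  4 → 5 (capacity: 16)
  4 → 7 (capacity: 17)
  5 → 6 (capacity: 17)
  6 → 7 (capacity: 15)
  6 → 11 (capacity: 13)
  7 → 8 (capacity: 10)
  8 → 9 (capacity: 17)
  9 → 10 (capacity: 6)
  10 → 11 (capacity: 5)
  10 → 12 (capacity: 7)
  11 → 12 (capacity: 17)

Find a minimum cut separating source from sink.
Min cut value = 5, edges: (0,1)

Min cut value: 5
Partition: S = [0], T = [1, 2, 3, 4, 5, 6, 7, 8, 9, 10, 11, 12]
Cut edges: (0,1)

By max-flow min-cut theorem, max flow = min cut = 5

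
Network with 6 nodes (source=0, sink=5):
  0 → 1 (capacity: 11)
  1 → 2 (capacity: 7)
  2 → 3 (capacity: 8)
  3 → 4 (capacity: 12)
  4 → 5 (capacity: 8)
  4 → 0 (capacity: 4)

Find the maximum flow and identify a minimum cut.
Max flow = 7, Min cut edges: (1,2)

Maximum flow: 7
Minimum cut: (1,2)
Partition: S = [0, 1], T = [2, 3, 4, 5]

Max-flow min-cut theorem verified: both equal 7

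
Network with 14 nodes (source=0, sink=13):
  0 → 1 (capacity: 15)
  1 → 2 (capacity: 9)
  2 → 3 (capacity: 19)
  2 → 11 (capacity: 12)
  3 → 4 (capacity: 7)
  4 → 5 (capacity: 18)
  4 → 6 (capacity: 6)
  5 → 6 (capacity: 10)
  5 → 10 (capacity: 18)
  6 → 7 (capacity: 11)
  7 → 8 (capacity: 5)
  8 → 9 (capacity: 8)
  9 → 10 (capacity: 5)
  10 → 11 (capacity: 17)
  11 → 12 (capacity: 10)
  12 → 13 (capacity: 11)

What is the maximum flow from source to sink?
Maximum flow = 9

Max flow: 9

Flow assignment:
  0 → 1: 9/15
  1 → 2: 9/9
  2 → 11: 9/12
  11 → 12: 9/10
  12 → 13: 9/11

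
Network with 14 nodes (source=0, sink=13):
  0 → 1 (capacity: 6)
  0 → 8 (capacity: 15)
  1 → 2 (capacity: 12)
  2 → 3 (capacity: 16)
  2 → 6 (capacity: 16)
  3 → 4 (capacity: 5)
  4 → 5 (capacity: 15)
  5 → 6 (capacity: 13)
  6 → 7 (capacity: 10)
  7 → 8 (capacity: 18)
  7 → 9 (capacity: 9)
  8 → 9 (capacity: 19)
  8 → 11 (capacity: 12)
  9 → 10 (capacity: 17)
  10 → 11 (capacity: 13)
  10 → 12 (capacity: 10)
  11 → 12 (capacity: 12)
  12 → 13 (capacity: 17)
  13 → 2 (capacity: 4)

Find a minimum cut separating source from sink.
Min cut value = 17, edges: (12,13)

Min cut value: 17
Partition: S = [0, 1, 2, 3, 4, 5, 6, 7, 8, 9, 10, 11, 12], T = [13]
Cut edges: (12,13)

By max-flow min-cut theorem, max flow = min cut = 17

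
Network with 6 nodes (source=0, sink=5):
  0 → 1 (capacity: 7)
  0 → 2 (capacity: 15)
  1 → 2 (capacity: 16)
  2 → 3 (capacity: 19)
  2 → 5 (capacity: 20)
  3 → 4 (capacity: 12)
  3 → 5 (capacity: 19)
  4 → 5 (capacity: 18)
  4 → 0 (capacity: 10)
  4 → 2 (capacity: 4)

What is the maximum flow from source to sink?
Maximum flow = 22

Max flow: 22

Flow assignment:
  0 → 1: 7/7
  0 → 2: 15/15
  1 → 2: 7/16
  2 → 3: 2/19
  2 → 5: 20/20
  3 → 5: 2/19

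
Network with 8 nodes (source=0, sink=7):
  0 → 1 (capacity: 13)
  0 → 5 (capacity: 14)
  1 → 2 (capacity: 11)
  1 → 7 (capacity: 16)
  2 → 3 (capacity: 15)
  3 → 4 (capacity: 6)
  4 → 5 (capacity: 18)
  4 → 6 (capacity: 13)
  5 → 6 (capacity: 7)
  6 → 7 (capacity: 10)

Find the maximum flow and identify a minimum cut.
Max flow = 20, Min cut edges: (0,1), (5,6)

Maximum flow: 20
Minimum cut: (0,1), (5,6)
Partition: S = [0, 5], T = [1, 2, 3, 4, 6, 7]

Max-flow min-cut theorem verified: both equal 20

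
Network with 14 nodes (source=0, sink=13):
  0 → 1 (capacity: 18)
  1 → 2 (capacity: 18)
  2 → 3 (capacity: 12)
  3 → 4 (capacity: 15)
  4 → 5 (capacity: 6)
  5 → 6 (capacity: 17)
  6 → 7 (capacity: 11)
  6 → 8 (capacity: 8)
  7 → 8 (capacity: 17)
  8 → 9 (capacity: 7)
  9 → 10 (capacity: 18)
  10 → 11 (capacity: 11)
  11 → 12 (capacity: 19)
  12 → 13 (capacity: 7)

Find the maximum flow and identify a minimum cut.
Max flow = 6, Min cut edges: (4,5)

Maximum flow: 6
Minimum cut: (4,5)
Partition: S = [0, 1, 2, 3, 4], T = [5, 6, 7, 8, 9, 10, 11, 12, 13]

Max-flow min-cut theorem verified: both equal 6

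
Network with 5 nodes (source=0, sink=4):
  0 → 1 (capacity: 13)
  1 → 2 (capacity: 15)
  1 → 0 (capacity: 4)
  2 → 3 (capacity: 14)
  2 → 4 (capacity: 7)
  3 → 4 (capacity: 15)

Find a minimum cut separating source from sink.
Min cut value = 13, edges: (0,1)

Min cut value: 13
Partition: S = [0], T = [1, 2, 3, 4]
Cut edges: (0,1)

By max-flow min-cut theorem, max flow = min cut = 13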